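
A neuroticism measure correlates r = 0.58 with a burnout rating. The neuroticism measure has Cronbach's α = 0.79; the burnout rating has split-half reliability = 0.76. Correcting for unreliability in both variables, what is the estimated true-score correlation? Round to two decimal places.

r_true = r_obs / √(r_xx · r_yy) = 0.58 / √(0.79 × 0.76) = 0.58 / √0.6004 = 0.58 / 0.7749 ≈ 0.75.

0.75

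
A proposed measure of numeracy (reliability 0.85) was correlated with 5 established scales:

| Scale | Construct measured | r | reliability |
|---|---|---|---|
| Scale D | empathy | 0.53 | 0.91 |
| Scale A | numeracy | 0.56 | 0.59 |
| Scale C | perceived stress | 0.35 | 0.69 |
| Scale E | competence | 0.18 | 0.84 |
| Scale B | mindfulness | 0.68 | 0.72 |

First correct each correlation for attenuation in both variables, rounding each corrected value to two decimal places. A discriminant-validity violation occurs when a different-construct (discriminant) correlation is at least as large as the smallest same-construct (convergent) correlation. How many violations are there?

Disattenuated r (r / √(r_scale · r_new)):
  Scale D (disc): 0.53 / √(0.91·0.85) = 0.60
  Scale A (conv): 0.56 / √(0.59·0.85) = 0.79
  Scale C (disc): 0.35 / √(0.69·0.85) = 0.46
  Scale E (disc): 0.18 / √(0.84·0.85) = 0.21
  Scale B (disc): 0.68 / √(0.72·0.85) = 0.87
Smallest convergent = 0.79. Discriminant values: 0.60, 0.46, 0.21, 0.87; count ≥ 0.79 → 1.

1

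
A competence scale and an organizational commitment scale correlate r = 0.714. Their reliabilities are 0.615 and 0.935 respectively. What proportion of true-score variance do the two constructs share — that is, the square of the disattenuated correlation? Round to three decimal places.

Disattenuated r = 0.714 / √(0.615 × 0.935) = 0.714 / 0.7583 = 0.9416.
Shared true-score variance = 0.9416² = 0.8866 ≈ 0.887.

0.887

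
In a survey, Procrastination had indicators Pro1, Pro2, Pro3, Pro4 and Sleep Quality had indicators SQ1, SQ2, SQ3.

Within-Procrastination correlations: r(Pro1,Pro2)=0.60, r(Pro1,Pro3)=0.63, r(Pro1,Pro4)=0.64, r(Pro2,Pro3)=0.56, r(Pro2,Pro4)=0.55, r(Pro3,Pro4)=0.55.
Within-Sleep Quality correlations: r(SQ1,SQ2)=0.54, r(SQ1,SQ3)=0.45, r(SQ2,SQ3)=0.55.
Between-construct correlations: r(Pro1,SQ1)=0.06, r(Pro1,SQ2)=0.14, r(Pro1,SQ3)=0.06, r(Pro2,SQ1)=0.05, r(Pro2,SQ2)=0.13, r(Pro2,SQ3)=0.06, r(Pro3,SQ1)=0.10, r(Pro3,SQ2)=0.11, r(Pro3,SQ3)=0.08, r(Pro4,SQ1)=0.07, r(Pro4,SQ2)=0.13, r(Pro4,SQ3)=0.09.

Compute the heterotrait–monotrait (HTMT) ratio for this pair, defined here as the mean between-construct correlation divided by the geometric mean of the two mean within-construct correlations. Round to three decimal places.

0.164

Between-construct mean = 1.08/12 = 0.0900.
Mean within-Pro = 3.53/6 = 0.5883; mean within-SQ = 1.54/3 = 0.5133.
Geometric mean = √(0.5883 × 0.5133) = 0.5495.
HTMT = 0.0900 / 0.5495 = 0.164.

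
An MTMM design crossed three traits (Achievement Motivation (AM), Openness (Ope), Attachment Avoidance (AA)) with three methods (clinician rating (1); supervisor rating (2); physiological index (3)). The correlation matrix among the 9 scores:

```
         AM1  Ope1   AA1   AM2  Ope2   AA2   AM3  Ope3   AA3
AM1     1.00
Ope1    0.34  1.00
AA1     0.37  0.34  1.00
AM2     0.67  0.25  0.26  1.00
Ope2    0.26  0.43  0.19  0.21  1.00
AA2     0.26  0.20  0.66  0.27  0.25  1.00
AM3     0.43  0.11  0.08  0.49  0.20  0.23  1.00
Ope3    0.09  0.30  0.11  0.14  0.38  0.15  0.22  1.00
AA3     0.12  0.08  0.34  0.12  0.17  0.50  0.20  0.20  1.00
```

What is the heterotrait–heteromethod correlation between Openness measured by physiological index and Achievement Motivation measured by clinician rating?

0.09

Different traits and methods: r(Ope3, AM1) = 0.09.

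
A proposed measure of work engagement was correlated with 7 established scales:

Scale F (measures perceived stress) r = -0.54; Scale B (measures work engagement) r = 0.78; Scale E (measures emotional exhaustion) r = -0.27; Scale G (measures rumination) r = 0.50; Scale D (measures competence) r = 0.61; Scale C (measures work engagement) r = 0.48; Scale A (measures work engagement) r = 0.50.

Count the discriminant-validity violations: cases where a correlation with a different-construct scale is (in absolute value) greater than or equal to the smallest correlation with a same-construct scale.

Convergent (same construct = work engagement): Scale B, Scale C, Scale A.
Smallest convergent = 0.48. Discriminant |r|: 0.54, 0.27, 0.50, 0.61; count ≥ 0.48 → 3.

3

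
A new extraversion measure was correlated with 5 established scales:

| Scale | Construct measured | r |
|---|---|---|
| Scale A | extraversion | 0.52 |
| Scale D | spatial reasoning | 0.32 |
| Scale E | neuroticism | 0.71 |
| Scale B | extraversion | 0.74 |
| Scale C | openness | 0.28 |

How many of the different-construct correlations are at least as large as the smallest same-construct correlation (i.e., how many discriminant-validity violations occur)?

Convergent (same construct = extraversion): Scale A, Scale B.
Smallest convergent = 0.52. Discriminant values: 0.32, 0.71, 0.28; count ≥ 0.52 → 1.

1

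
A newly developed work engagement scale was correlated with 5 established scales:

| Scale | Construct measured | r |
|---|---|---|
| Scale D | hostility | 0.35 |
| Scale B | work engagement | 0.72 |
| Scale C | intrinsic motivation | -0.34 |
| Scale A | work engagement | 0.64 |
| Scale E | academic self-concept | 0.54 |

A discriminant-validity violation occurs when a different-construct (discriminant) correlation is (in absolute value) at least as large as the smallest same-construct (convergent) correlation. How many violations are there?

Convergent (same construct = work engagement): Scale B, Scale A.
Smallest convergent = 0.64. Discriminant |r|: 0.35, 0.34, 0.54; count ≥ 0.64 → 0.

0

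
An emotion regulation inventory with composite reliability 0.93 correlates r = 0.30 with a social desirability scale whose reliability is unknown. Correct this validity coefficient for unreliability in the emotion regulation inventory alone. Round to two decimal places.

Single correction: r_c = r_obs / √r_xx = 0.30 / √0.93 = 0.30 / 0.9644 ≈ 0.31.

0.31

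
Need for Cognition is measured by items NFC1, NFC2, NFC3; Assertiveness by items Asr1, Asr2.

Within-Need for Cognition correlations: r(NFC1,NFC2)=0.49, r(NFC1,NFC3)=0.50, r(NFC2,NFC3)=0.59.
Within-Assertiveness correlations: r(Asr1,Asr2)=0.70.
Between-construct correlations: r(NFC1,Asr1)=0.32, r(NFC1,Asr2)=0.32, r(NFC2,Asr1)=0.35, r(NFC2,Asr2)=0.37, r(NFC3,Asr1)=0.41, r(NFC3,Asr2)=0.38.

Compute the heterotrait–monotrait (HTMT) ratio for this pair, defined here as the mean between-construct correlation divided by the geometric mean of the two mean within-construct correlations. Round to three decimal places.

0.590

Between-construct mean = 2.15/6 = 0.3583.
Mean within-NFC = 1.58/3 = 0.5267; mean within-Asr = 0.70/1 = 0.7000.
Geometric mean = √(0.5267 × 0.7000) = 0.6072.
HTMT = 0.3583 / 0.6072 = 0.590.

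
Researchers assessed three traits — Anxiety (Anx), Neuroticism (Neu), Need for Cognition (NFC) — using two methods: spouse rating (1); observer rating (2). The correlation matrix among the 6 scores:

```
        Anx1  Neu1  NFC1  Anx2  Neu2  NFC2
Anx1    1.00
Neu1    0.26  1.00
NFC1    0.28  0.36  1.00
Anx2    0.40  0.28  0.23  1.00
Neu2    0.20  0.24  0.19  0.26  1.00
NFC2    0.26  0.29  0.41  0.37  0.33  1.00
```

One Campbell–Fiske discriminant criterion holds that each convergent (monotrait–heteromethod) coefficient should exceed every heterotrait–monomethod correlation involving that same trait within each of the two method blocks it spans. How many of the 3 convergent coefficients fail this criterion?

Each convergent coefficient versus the relevant comparison correlations:
Anx (methods 1·2): 0.40 vs {0.26, 0.26, 0.28, 0.37} → pass.
Neu (methods 1·2): 0.24 vs {0.26, 0.26, 0.36, 0.33} → fail.
NFC (methods 1·2): 0.41 vs {0.28, 0.37, 0.36, 0.33} → pass.
1 of 3 fail.

1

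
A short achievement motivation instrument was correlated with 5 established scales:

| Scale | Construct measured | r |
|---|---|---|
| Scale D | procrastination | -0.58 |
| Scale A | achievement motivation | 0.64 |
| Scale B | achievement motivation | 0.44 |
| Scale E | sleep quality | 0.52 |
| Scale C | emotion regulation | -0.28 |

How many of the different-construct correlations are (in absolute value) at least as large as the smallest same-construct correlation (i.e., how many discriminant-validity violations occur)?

Convergent (same construct = achievement motivation): Scale A, Scale B.
Smallest convergent = 0.44. Discriminant |r|: 0.58, 0.52, 0.28; count ≥ 0.44 → 2.

2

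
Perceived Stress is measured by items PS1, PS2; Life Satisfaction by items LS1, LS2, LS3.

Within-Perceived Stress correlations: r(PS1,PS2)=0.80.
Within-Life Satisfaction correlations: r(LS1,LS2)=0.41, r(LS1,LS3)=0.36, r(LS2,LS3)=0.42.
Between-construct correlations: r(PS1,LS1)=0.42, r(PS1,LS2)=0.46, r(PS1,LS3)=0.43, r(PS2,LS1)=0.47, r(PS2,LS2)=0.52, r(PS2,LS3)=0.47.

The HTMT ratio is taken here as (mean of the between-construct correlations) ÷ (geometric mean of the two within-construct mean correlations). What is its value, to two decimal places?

0.82

Between-construct mean = 2.77/6 = 0.4617.
Mean within-PS = 0.80/1 = 0.8000; mean within-LS = 1.19/3 = 0.3967.
Geometric mean = √(0.8000 × 0.3967) = 0.5633.
HTMT = 0.4617 / 0.5633 = 0.82.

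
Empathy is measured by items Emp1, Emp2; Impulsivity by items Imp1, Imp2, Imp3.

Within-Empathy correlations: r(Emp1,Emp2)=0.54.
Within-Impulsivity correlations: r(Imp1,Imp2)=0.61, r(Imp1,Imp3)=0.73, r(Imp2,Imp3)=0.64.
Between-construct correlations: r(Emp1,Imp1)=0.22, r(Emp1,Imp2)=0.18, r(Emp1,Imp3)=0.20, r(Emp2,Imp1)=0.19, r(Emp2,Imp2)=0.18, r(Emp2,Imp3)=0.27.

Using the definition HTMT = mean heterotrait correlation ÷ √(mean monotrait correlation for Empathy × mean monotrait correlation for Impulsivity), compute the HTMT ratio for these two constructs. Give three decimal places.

0.346

Mean heterotrait r = 1.24/6 = 0.2067.
Mean within-Emp = 0.54/1 = 0.5400; mean within-Imp = 1.98/3 = 0.6600.
Geometric mean = √(0.5400 × 0.6600) = 0.5970.
HTMT = 0.2067 / 0.5970 = 0.346.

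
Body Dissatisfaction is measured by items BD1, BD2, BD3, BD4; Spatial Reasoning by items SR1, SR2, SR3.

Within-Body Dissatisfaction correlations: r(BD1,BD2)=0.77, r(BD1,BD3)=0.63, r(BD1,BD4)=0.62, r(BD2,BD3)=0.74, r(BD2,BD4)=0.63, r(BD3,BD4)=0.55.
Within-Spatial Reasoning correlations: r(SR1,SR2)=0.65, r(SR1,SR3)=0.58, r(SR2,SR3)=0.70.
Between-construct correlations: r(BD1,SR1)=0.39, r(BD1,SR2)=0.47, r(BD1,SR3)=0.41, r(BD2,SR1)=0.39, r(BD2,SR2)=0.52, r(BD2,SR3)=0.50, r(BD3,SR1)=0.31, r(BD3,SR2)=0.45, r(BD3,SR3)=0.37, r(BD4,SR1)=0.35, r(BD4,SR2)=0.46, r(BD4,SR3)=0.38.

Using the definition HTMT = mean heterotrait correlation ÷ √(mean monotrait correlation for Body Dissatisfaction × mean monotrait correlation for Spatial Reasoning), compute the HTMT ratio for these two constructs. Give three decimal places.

Mean between = 5.00/12 = 0.4167.
Mean within-BD = 3.94/6 = 0.6567; mean within-SR = 1.93/3 = 0.6433.
Geometric mean = √(0.6567 × 0.6433) = 0.6500.
HTMT = 0.4167 / 0.6500 = 0.641.

0.641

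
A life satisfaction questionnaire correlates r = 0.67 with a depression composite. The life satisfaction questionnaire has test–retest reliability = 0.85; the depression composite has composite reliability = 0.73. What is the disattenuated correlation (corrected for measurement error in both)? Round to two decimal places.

0.85

r_true = r_obs / √(r_xx · r_yy) = 0.67 / √(0.85 × 0.73) = 0.67 / √0.6205 = 0.67 / 0.7877 ≈ 0.85.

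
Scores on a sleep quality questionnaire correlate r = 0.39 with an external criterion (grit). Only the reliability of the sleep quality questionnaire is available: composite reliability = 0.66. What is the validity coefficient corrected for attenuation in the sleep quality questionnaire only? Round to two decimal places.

0.48

Single correction: r_c = r_obs / √r_xx = 0.39 / √0.66 = 0.39 / 0.8124 ≈ 0.48.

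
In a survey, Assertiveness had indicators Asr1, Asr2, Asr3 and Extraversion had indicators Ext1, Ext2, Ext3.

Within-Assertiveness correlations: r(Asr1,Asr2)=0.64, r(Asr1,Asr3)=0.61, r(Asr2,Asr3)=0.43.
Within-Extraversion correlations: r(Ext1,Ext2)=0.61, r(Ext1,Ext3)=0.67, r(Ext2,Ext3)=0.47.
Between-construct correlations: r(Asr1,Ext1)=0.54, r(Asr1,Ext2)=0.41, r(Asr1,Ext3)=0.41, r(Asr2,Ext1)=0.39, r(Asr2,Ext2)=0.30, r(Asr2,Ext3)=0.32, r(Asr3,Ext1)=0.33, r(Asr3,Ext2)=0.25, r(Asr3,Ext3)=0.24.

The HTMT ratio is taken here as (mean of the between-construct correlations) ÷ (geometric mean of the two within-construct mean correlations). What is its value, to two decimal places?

0.62

Mean between = 3.19/9 = 0.3544.
Mean within-Asr = 1.68/3 = 0.5600; mean within-Ext = 1.75/3 = 0.5833.
Geometric mean = √(0.5600 × 0.5833) = 0.5715.
HTMT = 0.3544 / 0.5715 = 0.62.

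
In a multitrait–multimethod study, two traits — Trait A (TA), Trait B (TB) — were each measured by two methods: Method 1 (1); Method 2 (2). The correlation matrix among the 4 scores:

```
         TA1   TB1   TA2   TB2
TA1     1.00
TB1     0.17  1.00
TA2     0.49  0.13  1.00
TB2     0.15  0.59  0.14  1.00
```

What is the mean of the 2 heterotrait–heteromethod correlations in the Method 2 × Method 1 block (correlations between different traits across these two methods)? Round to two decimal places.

0.14

HTHM values (method 2 × method 1): 0.13, 0.15; mean = 0.28/2 = 0.14.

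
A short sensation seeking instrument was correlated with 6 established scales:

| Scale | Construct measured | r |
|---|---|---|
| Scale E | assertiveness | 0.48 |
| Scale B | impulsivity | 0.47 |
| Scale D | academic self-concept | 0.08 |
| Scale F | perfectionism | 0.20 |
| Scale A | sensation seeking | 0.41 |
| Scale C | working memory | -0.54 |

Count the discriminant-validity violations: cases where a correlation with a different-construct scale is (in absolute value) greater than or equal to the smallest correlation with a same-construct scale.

Convergent (same construct = sensation seeking): Scale A.
Smallest convergent = 0.41. Discriminant |r|: 0.48, 0.47, 0.08, 0.20, 0.54; count ≥ 0.41 → 3.

3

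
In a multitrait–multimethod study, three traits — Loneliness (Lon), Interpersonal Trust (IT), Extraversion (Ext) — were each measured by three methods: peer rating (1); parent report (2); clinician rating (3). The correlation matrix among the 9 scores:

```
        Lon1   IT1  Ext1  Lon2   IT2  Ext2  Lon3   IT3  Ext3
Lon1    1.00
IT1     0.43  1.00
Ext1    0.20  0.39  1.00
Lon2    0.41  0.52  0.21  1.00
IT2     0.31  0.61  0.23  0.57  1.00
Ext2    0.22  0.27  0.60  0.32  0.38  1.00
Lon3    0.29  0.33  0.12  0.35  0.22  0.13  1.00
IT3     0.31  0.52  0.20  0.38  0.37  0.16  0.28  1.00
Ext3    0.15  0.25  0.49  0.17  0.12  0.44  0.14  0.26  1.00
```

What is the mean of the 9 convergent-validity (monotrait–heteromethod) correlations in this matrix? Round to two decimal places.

Convergent values: 0.41, 0.29, 0.35, 0.61, 0.52, 0.37, 0.60, 0.49, 0.44; mean = 4.08/9 = 0.45.

0.45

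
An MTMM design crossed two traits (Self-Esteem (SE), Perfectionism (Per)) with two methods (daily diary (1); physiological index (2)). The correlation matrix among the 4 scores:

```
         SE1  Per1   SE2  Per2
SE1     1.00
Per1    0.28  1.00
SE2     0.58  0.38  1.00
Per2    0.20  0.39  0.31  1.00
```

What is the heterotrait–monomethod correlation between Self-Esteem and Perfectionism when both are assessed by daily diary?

Different traits, same method: r(SE1, Per1) = 0.28.

0.28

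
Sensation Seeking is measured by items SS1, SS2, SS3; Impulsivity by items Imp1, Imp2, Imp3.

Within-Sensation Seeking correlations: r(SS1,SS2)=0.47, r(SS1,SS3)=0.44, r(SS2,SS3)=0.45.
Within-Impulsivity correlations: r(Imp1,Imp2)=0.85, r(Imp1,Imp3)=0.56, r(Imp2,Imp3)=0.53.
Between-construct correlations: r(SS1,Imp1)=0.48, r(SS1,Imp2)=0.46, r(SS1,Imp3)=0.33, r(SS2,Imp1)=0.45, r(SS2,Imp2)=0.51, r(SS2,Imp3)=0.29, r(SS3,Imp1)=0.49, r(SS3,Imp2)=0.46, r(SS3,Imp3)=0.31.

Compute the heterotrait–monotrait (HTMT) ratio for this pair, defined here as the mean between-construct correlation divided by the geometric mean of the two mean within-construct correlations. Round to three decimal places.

0.776

Mean between = 3.78/9 = 0.4200.
Mean within-SS = 1.36/3 = 0.4533; mean within-Imp = 1.94/3 = 0.6467.
Geometric mean = √(0.4533 × 0.6467) = 0.5414.
HTMT = 0.4200 / 0.5414 = 0.776.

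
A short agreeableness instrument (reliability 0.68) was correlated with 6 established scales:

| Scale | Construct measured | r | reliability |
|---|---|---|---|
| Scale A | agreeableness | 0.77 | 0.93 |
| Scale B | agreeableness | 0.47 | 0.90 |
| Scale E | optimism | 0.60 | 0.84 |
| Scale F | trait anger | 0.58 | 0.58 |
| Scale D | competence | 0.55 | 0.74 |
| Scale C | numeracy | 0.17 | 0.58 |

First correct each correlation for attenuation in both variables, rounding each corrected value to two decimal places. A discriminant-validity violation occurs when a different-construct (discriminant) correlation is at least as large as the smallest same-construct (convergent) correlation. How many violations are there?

Disattenuated r (r / √(r_scale · r_new)):
  Scale A (conv): 0.77 / √(0.93·0.68) = 0.97
  Scale B (conv): 0.47 / √(0.90·0.68) = 0.60
  Scale E (disc): 0.60 / √(0.84·0.68) = 0.79
  Scale F (disc): 0.58 / √(0.58·0.68) = 0.92
  Scale D (disc): 0.55 / √(0.74·0.68) = 0.78
  Scale C (disc): 0.17 / √(0.58·0.68) = 0.27
Smallest convergent = 0.60. Discriminant values: 0.79, 0.92, 0.78, 0.27; count ≥ 0.60 → 3.

3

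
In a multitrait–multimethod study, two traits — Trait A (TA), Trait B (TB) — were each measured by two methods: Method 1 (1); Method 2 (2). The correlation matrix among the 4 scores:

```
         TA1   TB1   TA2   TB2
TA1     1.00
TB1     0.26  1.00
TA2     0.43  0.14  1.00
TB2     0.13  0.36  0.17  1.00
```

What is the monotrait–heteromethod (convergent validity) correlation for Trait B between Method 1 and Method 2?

0.36

Same trait (TB), different methods: r(TB1, TB2) = 0.36.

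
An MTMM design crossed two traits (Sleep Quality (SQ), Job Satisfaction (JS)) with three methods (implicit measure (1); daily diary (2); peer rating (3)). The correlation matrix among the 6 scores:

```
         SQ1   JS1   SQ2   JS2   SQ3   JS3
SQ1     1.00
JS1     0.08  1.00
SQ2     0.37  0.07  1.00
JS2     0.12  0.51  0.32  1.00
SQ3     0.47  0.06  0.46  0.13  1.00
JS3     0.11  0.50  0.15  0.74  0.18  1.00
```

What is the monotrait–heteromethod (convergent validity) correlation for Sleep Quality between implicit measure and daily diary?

0.37

Same trait (SQ), different methods: r(SQ1, SQ2) = 0.37.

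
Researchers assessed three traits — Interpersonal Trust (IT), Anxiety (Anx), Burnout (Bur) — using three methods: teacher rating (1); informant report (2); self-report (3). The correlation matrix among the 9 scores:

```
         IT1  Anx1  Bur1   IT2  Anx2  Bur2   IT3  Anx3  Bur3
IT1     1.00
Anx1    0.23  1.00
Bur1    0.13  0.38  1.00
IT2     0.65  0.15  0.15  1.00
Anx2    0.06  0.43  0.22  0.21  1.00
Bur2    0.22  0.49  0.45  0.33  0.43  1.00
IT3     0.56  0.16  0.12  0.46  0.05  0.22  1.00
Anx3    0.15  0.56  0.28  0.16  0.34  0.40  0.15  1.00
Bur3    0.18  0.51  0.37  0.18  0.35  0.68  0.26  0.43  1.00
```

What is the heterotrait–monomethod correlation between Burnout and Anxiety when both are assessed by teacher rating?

0.38

Different traits, same method: r(Bur1, Anx1) = 0.38.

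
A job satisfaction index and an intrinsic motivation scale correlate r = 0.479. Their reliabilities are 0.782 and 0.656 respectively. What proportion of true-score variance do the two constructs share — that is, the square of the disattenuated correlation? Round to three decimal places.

Disattenuated r = 0.479 / √(0.782 × 0.656) = 0.479 / 0.7162 = 0.6688.
Shared true-score variance = 0.6688² = 0.4473 ≈ 0.447.

0.447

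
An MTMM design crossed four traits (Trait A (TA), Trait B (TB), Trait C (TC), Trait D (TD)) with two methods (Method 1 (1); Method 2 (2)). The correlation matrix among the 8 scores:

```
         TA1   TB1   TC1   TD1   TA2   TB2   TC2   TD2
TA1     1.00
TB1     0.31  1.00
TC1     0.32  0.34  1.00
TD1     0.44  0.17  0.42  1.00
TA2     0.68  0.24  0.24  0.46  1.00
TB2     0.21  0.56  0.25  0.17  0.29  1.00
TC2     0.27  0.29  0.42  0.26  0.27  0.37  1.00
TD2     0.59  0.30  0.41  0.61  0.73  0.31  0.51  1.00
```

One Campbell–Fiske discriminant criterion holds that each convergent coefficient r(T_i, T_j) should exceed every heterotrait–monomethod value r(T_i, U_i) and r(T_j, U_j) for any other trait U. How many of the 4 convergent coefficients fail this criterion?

Convergent coefficients and their comparison sets:
TA (methods 1·2): 0.68 vs {0.31, 0.29, 0.32, 0.27, 0.44, 0.73} → fail.
TB (methods 1·2): 0.56 vs {0.31, 0.29, 0.34, 0.37, 0.17, 0.31} → pass.
TC (methods 1·2): 0.42 vs {0.32, 0.27, 0.34, 0.37, 0.42, 0.51} → fail.
TD (methods 1·2): 0.61 vs {0.44, 0.73, 0.17, 0.31, 0.42, 0.51} → fail.
3 of 4 fail.

3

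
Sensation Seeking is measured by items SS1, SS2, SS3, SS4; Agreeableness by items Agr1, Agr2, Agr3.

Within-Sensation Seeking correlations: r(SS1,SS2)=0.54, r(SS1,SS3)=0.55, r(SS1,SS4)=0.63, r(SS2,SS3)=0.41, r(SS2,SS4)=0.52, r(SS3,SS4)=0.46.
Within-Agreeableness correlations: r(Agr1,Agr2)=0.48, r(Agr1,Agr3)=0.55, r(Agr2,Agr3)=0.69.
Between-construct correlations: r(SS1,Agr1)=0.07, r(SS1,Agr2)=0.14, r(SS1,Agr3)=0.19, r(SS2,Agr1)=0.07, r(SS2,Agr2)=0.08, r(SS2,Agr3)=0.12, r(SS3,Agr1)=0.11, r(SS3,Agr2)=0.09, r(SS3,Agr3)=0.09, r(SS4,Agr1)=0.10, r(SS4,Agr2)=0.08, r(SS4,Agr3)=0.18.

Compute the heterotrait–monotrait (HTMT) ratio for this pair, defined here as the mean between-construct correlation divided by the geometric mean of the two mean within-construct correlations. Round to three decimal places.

0.202

Between-construct mean = 1.32/12 = 0.1100.
Mean within-SS = 3.11/6 = 0.5183; mean within-Agr = 1.72/3 = 0.5733.
Geometric mean = √(0.5183 × 0.5733) = 0.5451.
HTMT = 0.1100 / 0.5451 = 0.202.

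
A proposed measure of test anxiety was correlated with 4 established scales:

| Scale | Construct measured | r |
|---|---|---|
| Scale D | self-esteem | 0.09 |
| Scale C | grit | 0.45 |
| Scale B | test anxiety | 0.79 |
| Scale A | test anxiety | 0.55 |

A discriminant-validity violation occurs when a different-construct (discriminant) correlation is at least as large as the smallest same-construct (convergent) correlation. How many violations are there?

Convergent (same construct = test anxiety): Scale B, Scale A.
Smallest convergent = 0.55. Discriminant values: 0.09, 0.45; count ≥ 0.55 → 0.

0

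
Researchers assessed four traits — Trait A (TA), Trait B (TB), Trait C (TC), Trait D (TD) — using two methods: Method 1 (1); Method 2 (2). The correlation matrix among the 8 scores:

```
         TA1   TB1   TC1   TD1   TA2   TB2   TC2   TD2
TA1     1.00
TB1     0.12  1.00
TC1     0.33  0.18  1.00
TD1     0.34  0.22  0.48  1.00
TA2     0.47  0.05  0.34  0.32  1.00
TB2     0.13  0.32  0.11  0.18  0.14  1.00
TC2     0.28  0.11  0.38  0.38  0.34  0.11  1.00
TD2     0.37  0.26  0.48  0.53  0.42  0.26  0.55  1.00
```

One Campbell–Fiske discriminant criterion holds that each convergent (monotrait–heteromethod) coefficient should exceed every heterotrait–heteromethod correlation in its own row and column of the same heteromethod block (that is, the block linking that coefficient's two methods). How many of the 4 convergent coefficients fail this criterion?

Convergent coefficients and their comparison sets:
TA (methods 1·2): 0.47 vs {0.13, 0.05, 0.28, 0.34, 0.37, 0.32} → pass.
TB (methods 1·2): 0.32 vs {0.05, 0.13, 0.11, 0.11, 0.26, 0.18} → pass.
TC (methods 1·2): 0.38 vs {0.34, 0.28, 0.11, 0.11, 0.48, 0.38} → fail.
TD (methods 1·2): 0.53 vs {0.32, 0.37, 0.18, 0.26, 0.38, 0.48} → pass.
1 of 4 fail.

1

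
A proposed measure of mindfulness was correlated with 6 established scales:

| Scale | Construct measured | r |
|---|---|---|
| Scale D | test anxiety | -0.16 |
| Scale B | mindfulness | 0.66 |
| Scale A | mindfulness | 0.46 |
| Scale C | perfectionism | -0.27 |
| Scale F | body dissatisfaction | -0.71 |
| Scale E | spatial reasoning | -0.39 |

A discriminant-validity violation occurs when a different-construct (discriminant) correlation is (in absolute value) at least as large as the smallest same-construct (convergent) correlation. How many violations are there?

1

Convergent (same construct = mindfulness): Scale B, Scale A.
Smallest convergent = 0.46. Discriminant |r|: 0.16, 0.27, 0.71, 0.39; count ≥ 0.46 → 1.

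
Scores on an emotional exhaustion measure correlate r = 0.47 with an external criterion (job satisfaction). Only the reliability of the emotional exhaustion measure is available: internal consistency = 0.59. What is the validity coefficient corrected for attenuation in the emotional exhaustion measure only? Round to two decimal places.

0.61

Single correction: r_c = r_obs / √r_xx = 0.47 / √0.59 = 0.47 / 0.7681 ≈ 0.61.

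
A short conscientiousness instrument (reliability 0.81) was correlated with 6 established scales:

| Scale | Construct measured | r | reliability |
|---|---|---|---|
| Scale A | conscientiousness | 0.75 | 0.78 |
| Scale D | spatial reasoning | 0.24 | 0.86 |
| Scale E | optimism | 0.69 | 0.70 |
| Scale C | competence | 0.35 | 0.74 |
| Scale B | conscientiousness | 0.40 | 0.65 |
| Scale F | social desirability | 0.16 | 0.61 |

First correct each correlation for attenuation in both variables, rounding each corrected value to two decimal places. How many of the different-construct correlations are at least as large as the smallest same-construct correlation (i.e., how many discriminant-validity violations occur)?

1

Disattenuated r (r / √(r_scale · r_new)):
  Scale A (conv): 0.75 / √(0.78·0.81) = 0.94
  Scale D (disc): 0.24 / √(0.86·0.81) = 0.29
  Scale E (disc): 0.69 / √(0.70·0.81) = 0.92
  Scale C (disc): 0.35 / √(0.74·0.81) = 0.45
  Scale B (conv): 0.40 / √(0.65·0.81) = 0.55
  Scale F (disc): 0.16 / √(0.61·0.81) = 0.23
Smallest convergent = 0.55. Discriminant values: 0.29, 0.92, 0.45, 0.23; count ≥ 0.55 → 1.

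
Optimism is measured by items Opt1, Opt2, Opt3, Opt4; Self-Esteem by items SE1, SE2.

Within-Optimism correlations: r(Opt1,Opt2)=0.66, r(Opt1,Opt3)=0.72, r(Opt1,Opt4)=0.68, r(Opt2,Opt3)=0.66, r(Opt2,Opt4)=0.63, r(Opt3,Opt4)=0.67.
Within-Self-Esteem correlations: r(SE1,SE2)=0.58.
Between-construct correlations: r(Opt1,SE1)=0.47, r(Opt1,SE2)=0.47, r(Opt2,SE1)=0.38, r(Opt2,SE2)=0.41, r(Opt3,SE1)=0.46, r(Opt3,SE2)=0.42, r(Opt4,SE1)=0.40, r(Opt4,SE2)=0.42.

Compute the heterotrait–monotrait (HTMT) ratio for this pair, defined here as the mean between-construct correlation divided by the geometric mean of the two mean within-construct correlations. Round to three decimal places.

Mean between = 3.43/8 = 0.4288.
Mean within-Opt = 4.02/6 = 0.6700; mean within-SE = 0.58/1 = 0.5800.
Geometric mean = √(0.6700 × 0.5800) = 0.6234.
HTMT = 0.4288 / 0.6234 = 0.688.

0.688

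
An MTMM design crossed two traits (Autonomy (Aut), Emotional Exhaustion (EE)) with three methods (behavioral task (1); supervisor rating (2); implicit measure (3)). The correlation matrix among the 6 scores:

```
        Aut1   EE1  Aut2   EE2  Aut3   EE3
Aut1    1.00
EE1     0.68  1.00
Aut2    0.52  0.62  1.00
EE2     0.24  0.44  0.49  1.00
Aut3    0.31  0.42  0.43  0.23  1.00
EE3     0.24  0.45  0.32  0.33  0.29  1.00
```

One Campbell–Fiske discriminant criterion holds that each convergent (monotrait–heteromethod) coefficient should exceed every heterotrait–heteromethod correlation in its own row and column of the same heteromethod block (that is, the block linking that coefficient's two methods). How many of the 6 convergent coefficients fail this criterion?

3

Checking each validity diagonal entry against its comparison values:
Aut (methods 1·2): 0.52 vs {0.24, 0.62} → fail.
Aut (methods 1·3): 0.31 vs {0.24, 0.42} → fail.
Aut (methods 2·3): 0.43 vs {0.32, 0.23} → pass.
EE (methods 1·2): 0.44 vs {0.62, 0.24} → fail.
EE (methods 1·3): 0.45 vs {0.42, 0.24} → pass.
EE (methods 2·3): 0.33 vs {0.23, 0.32} → pass.
3 of 6 fail.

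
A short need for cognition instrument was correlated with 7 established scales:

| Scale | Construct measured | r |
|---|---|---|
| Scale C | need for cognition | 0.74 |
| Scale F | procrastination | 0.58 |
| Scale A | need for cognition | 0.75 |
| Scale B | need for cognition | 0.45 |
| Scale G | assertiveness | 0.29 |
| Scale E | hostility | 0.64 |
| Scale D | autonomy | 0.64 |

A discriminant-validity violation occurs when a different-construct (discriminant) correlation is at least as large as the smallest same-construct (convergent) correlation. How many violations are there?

3

Convergent (same construct = need for cognition): Scale C, Scale A, Scale B.
Smallest convergent = 0.45. Discriminant values: 0.58, 0.29, 0.64, 0.64; count ≥ 0.45 → 3.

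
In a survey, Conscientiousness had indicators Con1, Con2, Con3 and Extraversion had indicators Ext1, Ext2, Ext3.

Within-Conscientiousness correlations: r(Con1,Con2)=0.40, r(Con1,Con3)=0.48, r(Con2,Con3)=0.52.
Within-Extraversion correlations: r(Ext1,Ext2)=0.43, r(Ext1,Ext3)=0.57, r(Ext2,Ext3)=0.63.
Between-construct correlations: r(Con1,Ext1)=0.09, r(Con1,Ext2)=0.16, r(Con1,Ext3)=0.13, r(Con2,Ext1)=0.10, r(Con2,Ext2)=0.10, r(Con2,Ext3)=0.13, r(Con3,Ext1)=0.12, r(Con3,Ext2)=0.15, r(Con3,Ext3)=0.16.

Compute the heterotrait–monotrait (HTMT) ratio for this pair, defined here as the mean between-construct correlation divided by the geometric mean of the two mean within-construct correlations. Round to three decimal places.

0.252

Mean between = 1.14/9 = 0.1267.
Mean within-Con = 1.40/3 = 0.4667; mean within-Ext = 1.63/3 = 0.5433.
Geometric mean = √(0.4667 × 0.5433) = 0.5035.
HTMT = 0.1267 / 0.5035 = 0.252.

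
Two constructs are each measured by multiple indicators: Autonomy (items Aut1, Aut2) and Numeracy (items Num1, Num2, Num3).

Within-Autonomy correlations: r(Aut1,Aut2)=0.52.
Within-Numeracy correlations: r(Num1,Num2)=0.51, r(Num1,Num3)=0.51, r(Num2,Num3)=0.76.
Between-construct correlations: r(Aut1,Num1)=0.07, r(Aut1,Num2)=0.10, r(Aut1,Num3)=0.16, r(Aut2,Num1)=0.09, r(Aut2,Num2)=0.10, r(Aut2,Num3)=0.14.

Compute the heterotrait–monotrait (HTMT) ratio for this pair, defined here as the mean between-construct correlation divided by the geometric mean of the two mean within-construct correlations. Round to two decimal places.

Mean heterotrait r = 0.66/6 = 0.1100.
Mean within-Aut = 0.52/1 = 0.5200; mean within-Num = 1.78/3 = 0.5933.
Geometric mean = √(0.5200 × 0.5933) = 0.5554.
HTMT = 0.1100 / 0.5554 = 0.20.

0.20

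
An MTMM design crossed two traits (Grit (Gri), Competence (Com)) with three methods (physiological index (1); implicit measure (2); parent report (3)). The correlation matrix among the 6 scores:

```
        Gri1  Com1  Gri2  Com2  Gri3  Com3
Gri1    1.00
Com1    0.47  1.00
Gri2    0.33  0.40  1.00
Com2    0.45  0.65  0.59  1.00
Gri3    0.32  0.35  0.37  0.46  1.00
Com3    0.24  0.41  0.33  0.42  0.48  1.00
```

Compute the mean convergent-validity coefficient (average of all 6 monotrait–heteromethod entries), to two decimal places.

0.42

Convergent values: 0.33, 0.32, 0.37, 0.65, 0.41, 0.42; mean = 2.50/6 = 0.42.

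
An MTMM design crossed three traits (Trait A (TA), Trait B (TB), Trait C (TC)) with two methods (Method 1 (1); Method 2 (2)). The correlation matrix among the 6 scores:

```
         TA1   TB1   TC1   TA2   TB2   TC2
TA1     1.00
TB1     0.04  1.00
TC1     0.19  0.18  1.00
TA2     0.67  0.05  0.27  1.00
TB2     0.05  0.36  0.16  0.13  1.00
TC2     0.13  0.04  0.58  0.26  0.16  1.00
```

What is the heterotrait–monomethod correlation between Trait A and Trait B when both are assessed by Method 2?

Different traits, same method: r(TA2, TB2) = 0.13.

0.13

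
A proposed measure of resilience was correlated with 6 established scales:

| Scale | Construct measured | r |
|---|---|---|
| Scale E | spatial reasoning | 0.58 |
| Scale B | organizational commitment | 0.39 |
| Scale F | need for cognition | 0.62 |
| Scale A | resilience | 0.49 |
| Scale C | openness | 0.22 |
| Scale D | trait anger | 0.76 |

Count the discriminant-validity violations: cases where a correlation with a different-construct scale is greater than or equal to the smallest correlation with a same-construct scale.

Convergent (same construct = resilience): Scale A.
Smallest convergent = 0.49. Discriminant values: 0.58, 0.39, 0.62, 0.22, 0.76; count ≥ 0.49 → 3.

3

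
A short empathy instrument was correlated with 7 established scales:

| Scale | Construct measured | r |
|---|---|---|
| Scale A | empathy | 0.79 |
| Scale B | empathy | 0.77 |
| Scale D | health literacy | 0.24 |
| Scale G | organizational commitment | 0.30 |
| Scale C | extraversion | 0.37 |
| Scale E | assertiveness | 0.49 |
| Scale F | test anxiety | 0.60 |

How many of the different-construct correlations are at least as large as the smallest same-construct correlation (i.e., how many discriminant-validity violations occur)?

0

Convergent (same construct = empathy): Scale A, Scale B.
Smallest convergent = 0.77. Discriminant values: 0.24, 0.30, 0.37, 0.49, 0.60; count ≥ 0.77 → 0.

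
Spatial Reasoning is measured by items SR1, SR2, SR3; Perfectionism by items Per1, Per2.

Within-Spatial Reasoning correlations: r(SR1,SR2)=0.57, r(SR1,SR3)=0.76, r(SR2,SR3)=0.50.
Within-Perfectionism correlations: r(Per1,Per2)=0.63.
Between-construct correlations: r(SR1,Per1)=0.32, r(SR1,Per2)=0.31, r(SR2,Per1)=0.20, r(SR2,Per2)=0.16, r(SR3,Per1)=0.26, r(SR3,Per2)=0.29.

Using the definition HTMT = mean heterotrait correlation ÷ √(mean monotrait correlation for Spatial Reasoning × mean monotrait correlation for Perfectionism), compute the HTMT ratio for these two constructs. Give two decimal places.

0.41

Mean between = 1.54/6 = 0.2567.
Mean within-SR = 1.83/3 = 0.6100; mean within-Per = 0.63/1 = 0.6300.
Geometric mean = √(0.6100 × 0.6300) = 0.6199.
HTMT = 0.2567 / 0.6199 = 0.41.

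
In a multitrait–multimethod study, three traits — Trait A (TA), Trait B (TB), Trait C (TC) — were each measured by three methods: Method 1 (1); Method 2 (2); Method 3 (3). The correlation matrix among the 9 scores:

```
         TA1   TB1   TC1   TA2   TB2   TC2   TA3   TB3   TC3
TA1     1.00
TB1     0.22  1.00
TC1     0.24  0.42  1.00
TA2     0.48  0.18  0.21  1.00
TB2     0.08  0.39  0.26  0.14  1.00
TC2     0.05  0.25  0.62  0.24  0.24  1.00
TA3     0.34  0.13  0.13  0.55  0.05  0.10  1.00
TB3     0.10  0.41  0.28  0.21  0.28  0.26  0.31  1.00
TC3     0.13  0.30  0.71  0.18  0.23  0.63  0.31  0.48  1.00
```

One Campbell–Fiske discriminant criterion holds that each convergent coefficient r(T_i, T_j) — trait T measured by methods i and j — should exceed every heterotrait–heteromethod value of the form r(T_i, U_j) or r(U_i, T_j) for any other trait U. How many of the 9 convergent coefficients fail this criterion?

0

Checking each validity diagonal entry against its comparison values:
TA (methods 1·2): 0.48 vs {0.08, 0.18, 0.05, 0.21} → pass.
TA (methods 1·3): 0.34 vs {0.10, 0.13, 0.13, 0.13} → pass.
TA (methods 2·3): 0.55 vs {0.21, 0.05, 0.18, 0.10} → pass.
TB (methods 1·2): 0.39 vs {0.18, 0.08, 0.25, 0.26} → pass.
TB (methods 1·3): 0.41 vs {0.13, 0.10, 0.30, 0.28} → pass.
TB (methods 2·3): 0.28 vs {0.05, 0.21, 0.23, 0.26} → pass.
TC (methods 1·2): 0.62 vs {0.21, 0.05, 0.26, 0.25} → pass.
TC (methods 1·3): 0.71 vs {0.13, 0.13, 0.28, 0.30} → pass.
TC (methods 2·3): 0.63 vs {0.10, 0.18, 0.26, 0.23} → pass.
0 of 9 fail.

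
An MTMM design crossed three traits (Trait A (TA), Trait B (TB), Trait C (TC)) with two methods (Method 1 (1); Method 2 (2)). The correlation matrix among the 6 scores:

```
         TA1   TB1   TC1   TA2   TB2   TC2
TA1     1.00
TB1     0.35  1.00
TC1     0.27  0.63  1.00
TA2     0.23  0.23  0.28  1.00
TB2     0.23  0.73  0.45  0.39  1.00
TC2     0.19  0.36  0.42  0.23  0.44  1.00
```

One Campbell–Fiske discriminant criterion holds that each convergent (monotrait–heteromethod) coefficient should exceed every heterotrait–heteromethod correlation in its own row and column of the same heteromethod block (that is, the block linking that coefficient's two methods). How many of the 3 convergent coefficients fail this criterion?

2

Each convergent coefficient versus the relevant comparison correlations:
TA (methods 1·2): 0.23 vs {0.23, 0.23, 0.19, 0.28} → fail.
TB (methods 1·2): 0.73 vs {0.23, 0.23, 0.36, 0.45} → pass.
TC (methods 1·2): 0.42 vs {0.28, 0.19, 0.45, 0.36} → fail.
2 of 3 fail.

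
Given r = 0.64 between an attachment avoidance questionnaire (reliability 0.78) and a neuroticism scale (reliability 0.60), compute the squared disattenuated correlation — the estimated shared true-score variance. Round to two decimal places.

0.88

Disattenuated r = 0.64 / √(0.78 × 0.60) = 0.64 / 0.6841 = 0.9355.
Shared true-score variance = 0.9355² = 0.8752 ≈ 0.88.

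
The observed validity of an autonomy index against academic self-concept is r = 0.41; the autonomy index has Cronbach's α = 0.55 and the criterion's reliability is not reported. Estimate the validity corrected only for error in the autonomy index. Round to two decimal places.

0.55

Single correction: r_c = r_obs / √r_xx = 0.41 / √0.55 = 0.41 / 0.7416 ≈ 0.55.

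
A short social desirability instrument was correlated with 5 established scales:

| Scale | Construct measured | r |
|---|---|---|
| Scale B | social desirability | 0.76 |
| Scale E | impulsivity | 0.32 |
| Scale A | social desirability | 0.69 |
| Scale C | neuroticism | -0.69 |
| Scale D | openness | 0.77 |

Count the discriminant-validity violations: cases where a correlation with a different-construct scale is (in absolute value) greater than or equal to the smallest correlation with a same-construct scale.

Convergent (same construct = social desirability): Scale B, Scale A.
Smallest convergent = 0.69. Discriminant |r|: 0.32, 0.69, 0.77; count ≥ 0.69 → 2.

2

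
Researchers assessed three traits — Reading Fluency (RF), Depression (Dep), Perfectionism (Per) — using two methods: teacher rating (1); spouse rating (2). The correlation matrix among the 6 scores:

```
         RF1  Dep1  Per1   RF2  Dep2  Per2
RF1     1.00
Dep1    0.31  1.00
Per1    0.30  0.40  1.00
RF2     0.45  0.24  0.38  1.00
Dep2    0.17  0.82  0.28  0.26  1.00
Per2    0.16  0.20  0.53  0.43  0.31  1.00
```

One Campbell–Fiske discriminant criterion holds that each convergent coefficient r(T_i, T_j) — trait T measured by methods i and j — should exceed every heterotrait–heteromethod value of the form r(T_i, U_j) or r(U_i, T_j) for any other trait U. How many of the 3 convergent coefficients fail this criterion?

Checking each validity diagonal entry against its comparison values:
RF (methods 1·2): 0.45 vs {0.17, 0.24, 0.16, 0.38} → pass.
Dep (methods 1·2): 0.82 vs {0.24, 0.17, 0.20, 0.28} → pass.
Per (methods 1·2): 0.53 vs {0.38, 0.16, 0.28, 0.20} → pass.
0 of 3 fail.

0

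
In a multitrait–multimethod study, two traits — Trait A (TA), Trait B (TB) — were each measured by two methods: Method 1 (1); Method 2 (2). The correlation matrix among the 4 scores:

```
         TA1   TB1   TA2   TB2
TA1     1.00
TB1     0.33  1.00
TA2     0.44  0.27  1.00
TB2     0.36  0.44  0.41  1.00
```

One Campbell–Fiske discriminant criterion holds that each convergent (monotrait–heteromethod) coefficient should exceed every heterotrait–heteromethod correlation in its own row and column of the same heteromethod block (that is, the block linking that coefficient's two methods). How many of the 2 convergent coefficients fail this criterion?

0

Convergent coefficients and their comparison sets:
TA (methods 1·2): 0.44 vs {0.36, 0.27} → pass.
TB (methods 1·2): 0.44 vs {0.27, 0.36} → pass.
0 of 2 fail.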